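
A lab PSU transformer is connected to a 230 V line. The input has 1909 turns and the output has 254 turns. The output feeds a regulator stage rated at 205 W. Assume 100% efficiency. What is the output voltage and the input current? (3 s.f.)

V_out = V_in × N_out/N_in = 230 × 254/1909 = 30.602 V.
I_out = P/V_out = 205/30.602 = 6.6988 A.
I_in = I_out × N_out/N_in = 6.6988 × 254/1909 = 0.891 A.

V_out ≈ 30.6 V, I_in ≈ 0.891 A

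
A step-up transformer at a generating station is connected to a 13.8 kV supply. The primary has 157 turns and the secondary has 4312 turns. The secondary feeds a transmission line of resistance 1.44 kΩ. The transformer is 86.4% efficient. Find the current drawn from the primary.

V_s = 13800 × 4312/157 = 379020 V.
I_s = V_s/R = 379020/1440 = 263.21 A.
P_out = V_s I_s = 379020 × 263.21 = 9.9759×10^7 W.
P_in = P_out/η = 9.9759×10^7/0.864 = 1.1546×10^8 W.
I_p = P_in/V_p = 1.1546×10^8/13800 = 8370 A.

I_p ≈ 8370 A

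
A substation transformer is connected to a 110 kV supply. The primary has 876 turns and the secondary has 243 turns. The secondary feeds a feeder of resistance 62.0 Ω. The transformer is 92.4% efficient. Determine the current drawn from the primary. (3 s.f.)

V_s = 110000 × 243/876 = 30514 V.
I_s = V_s/R = 30514/62.0 = 492.16 A.
P_out = V_s I_s = 30514 × 492.16 = 1.5018×10^7 W.
P_in = P_out/η = 1.5018×10^7/0.924 = 1.6253×10^7 W.
I_p = P_in/V_p = 1.6253×10^7/110000 = 148 A.

I_p ≈ 148 A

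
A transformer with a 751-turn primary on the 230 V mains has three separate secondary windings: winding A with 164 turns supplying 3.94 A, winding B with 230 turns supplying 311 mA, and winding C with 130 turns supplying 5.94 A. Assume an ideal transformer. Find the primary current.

V_A = 230 × 164/751 = 50.226 V; V_B = 230 × 230/751 = 70.439 V; V_C = 230 × 130/751 = 39.814 V.
P_out = V_A I_A + V_B I_B + V_C I_C = 50.226×3.94 + 70.439×0.311 + 39.814×5.94 = 197.89 + 21.907 + 236.49 = 456.29 W.
Ideal ⇒ P_in = P_out, so I_p = P_out/V_p = 456.29/230 = 1.98 A.

I_p ≈ 1.98 A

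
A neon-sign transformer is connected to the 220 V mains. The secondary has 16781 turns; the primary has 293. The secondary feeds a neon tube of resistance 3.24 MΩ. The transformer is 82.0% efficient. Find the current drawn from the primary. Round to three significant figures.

I_p ≈ 0.272 A

V_s = 220 × 16781/293 = 12600 V.
I_s = V_s/R = 12600/(3.24×10^6) = 0.0038889 A.
P_out = V_s I_s = 12600 × 0.0038889 = 49.001 W.
P_in = P_out/η = 49.001/0.820 = 59.757 W.
I_p = P_in/V_p = 59.757/220 = 0.272 A.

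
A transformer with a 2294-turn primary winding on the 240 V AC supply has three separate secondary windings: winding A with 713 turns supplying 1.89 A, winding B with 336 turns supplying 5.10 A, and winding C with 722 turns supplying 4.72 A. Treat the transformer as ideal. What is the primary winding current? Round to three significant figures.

V_A = 240 × 713/2294 = 74.595 V; V_B = 240 × 336/2294 = 35.153 V; V_C = 240 × 722/2294 = 75.536 V.
P_out = V_A I_A + V_B I_B + V_C I_C = 74.595×1.89 + 35.153×5.10 + 75.536×4.72 = 140.98 + 179.28 + 356.53 = 676.79 W.
Ideal ⇒ P_in = P_out, so I_p = P_out/V_p = 676.79/240 = 2.82 A.

I_p ≈ 2.82 A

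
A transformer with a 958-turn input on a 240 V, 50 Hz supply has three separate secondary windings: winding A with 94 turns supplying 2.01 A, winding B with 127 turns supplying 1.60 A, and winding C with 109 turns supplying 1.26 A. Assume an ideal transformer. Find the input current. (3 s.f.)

I_in ≈ 0.553 A

V_A = 240 × 94/958 = 23.549 V; V_B = 240 × 127/958 = 31.816 V; V_C = 240 × 109/958 = 27.307 V.
P_out = V_A I_A + V_B I_B + V_C I_C = 23.549×2.01 + 31.816×1.60 + 27.307×1.26 = 47.334 + 50.906 + 34.407 = 132.65 W.
Ideal ⇒ P_in = P_out, so I_in = P_out/V_in = 132.65/240 = 0.553 A.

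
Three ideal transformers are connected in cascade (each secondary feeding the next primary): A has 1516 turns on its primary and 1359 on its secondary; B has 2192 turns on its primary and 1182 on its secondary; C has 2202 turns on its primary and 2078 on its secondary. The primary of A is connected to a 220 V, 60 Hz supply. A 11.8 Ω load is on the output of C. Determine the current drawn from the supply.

I_supply ≈ 3.88 A

After A: V = 220.00 × 1359/1516 = 197.22 V.
After B: V = 197.22 × 1182/2192 = 106.35 V.
After C: V = 106.35 × 2078/2202 = 100.36 V.
I_load = 100.36/11.8 = 8.5048 A, so P_out = 100.36 × 8.5048 = 853.52 W.
All ideal ⇒ P_in = P_out, so I_supply = 853.52/220 = 3.88 A.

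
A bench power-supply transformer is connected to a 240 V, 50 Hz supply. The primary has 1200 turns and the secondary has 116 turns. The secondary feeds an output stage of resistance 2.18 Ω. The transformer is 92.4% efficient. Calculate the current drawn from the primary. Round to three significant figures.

I_p ≈ 1.11 A

V_s = 240 × 116/1200 = 23.200 V.
I_s = V_s/R = 23.200/2.18 = 10.642 A.
P_out = V_s I_s = 23.200 × 10.642 = 246.90 W.
P_in = P_out/η = 246.90/0.924 = 267.21 W.
I_p = P_in/V_p = 267.21/240 = 1.11 A.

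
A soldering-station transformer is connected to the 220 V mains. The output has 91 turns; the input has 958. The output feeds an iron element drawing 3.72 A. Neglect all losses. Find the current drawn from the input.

I_in ≈ 0.353 A

For an ideal transformer I_in N_in = I_out N_out, so I_in = 3.72 × 91/958 = 0.353 A.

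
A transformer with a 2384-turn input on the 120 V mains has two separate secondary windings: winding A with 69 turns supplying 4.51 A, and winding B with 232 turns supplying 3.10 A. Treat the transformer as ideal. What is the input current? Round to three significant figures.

I_in ≈ 0.432 A

V_A = 120 × 69/2384 = 3.4732 V; V_B = 120 × 232/2384 = 11.678 V.
P_out = V_A I_A + V_B I_B = 3.4732×4.51 + 11.678×3.10 = 15.664 + 36.201 = 51.865 W.
Ideal ⇒ P_in = P_out, so I_in = P_out/V_in = 51.865/120 = 0.432 A.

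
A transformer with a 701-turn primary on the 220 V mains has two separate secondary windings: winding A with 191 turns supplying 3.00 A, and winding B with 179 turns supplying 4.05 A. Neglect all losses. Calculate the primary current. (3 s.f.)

V_A = 220 × 191/701 = 59.943 V; V_B = 220 × 179/701 = 56.177 V.
P_out = V_A I_A + V_B I_B = 59.943×3.00 + 56.177×4.05 = 179.83 + 227.52 = 407.35 W.
Ideal ⇒ P_in = P_out, so I_p = P_out/V_p = 407.35/220 = 1.85 A.

I_p ≈ 1.85 A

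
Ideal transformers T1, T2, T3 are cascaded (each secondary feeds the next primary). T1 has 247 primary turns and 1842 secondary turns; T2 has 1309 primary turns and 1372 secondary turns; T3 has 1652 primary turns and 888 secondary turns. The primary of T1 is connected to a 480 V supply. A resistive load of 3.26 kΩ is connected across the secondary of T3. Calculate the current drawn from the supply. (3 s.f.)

Secondary of T1: V = 480.00 × 1842/247 = 3579.6 V.
Secondary of T2: V = 3579.6 × 1372/1309 = 3751.9 V.
Secondary of T3: V = 3751.9 × 888/1652 = 2016.7 V.
I_load = 2016.7/3260 = 0.61863 A, so P_out = 2016.7 × 0.61863 = 1247.6 W.
All ideal ⇒ P_in = P_out, so I_supply = 1247.6/480 = 2.60 A.

I_supply ≈ 2.60 A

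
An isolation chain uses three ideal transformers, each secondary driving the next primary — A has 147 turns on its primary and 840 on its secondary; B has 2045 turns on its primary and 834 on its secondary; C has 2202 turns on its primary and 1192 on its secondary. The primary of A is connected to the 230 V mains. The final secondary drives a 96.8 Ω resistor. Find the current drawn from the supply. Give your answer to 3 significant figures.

I_supply ≈ 3.78 A

Secondary of A: V = 230.00 × 840/147 = 1314.3 V.
Secondary of B: V = 1314.3 × 834/2045 = 536.00 V.
Secondary of C: V = 536.00 × 1192/2202 = 290.15 V.
I_load = 290.15/96.8 = 2.9974 A, so P_out = 290.15 × 2.9974 = 869.70 W.
All ideal ⇒ P_in = P_out, so I_supply = 869.70/230 = 3.78 A.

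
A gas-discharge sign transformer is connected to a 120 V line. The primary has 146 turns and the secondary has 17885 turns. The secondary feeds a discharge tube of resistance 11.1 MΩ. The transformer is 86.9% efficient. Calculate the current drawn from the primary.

V_s = 120 × 17885/146 = 14700 V.
I_s = V_s/R = 14700/(1.11×10^7) = 0.0013243 A.
P_out = V_s I_s = 14700 × 0.0013243 = 19.468 W.
P_in = P_out/η = 19.468/0.869 = 22.402 W.
I_p = P_in/V_p = 22.402/120 = 0.187 A.

I_p ≈ 0.187 A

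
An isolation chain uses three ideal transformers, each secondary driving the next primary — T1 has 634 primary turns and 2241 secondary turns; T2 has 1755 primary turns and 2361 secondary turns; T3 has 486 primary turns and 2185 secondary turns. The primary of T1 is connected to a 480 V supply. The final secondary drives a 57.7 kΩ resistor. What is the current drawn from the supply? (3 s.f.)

After T1: V = 480.00 × 2241/634 = 1696.7 V.
After T2: V = 1696.7 × 2361/1755 = 2282.5 V.
After T3: V = 2282.5 × 2185/486 = 10262 V.
I_load = 10262/57700 = 0.17785 A, so P_out = 10262 × 0.17785 = 1825.1 W.
All ideal ⇒ P_in = P_out, so I_supply = 1825.1/480 = 3.80 A.

I_supply ≈ 3.80 A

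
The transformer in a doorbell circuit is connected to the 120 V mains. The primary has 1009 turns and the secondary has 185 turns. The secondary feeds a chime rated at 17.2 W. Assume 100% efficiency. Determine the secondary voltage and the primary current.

V_s = V_p × N_s/N_p = 120 × 185/1009 = 22.002 V.
I_s = P/V_s = 17.2/22.002 = 0.78175 A.
I_p = I_s × N_s/N_p = 0.78175 × 185/1009 = 0.143 A.

V_s ≈ 22.0 V, I_p ≈ 0.143 A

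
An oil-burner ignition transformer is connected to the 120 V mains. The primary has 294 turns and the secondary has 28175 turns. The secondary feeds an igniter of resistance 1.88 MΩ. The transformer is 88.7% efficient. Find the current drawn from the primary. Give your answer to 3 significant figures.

V_s = 120 × 28175/294 = 11500 V.
I_s = V_s/R = 11500/(1.88×10^6) = 0.0061170 A.
P_out = V_s I_s = 11500 × 0.0061170 = 70.346 W.
P_in = P_out/η = 70.346/0.887 = 79.307 W.
I_p = P_in/V_p = 79.307/120 = 0.661 A.

I_p ≈ 0.661 A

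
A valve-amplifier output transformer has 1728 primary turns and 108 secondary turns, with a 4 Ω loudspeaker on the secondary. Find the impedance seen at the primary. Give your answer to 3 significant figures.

Z_p = (N_p/N_s)² × Z_s = (1728/108)² × 4 = 1020 Ω.

Z_p ≈ 1020 Ω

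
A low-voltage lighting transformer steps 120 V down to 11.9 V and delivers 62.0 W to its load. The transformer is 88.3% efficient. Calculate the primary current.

I_p ≈ 0.585 A

P_in = P_out/η = 62.0/0.883 = 70.215 W.
I_p = P_in/V_p = 70.215/120 = 0.585 A.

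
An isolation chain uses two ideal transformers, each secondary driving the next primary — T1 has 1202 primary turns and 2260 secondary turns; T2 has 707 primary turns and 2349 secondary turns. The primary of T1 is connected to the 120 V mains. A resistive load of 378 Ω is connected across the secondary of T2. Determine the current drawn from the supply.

Secondary of T1: V = 120.00 × 2260/1202 = 225.62 V.
Secondary of T2: V = 225.62 × 2349/707 = 749.63 V.
I_load = 749.63/378 = 1.9832 A, so P_out = 749.63 × 1.9832 = 1486.6 W.
All ideal ⇒ P_in = P_out, so I_supply = 1486.6/120 = 12.4 A.

I_supply ≈ 12.4 A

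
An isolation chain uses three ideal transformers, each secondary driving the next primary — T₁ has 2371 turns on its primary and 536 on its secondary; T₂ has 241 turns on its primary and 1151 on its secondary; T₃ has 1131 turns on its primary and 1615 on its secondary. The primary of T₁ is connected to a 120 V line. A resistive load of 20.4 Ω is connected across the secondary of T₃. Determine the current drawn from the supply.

Secondary of T₁: V = 120.00 × 536/2371 = 27.128 V.
Secondary of T₂: V = 27.128 × 1151/241 = 129.56 V.
Secondary of T₃: V = 129.56 × 1615/1131 = 185.00 V.
I_load = 185.00/20.4 = 9.0689 A, so P_out = 185.00 × 9.0689 = 1677.8 W.
All ideal ⇒ P_in = P_out, so I_supply = 1677.8/120 = 14.0 A.

I_supply ≈ 14.0 A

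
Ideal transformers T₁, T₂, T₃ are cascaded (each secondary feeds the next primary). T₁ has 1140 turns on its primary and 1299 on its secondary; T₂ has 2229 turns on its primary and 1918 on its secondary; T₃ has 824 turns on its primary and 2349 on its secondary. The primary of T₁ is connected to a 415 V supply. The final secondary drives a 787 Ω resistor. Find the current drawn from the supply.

After T₁: V = 415.00 × 1299/1140 = 472.88 V.
After T₂: V = 472.88 × 1918/2229 = 406.90 V.
After T₃: V = 406.90 × 2349/824 = 1160.0 V.
I_load = 1160.0/787 = 1.4739 A, so P_out = 1160.0 × 1.4739 = 1709.7 W.
All ideal ⇒ P_in = P_out, so I_supply = 1709.7/415 = 4.12 A.

I_supply ≈ 4.12 A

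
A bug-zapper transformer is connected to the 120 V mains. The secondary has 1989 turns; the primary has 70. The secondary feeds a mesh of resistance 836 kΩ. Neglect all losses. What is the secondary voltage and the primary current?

V_s ≈ 3410 V, I_p ≈ 0.116 A

V_s = V_p × N_s/N_p = 120 × 1989/70 = 3409.7 V.
I_s = V_s/R = 3409.7/836000 = 0.0040786 A.
I_p = I_s × N_s/N_p = 0.0040786 × 1989/70 = 0.116 A.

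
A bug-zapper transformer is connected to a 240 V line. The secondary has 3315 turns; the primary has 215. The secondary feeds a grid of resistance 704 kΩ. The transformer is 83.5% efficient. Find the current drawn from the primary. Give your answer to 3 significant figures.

I_p ≈ 0.0971 A

V_s = 240 × 3315/215 = 3700.5 V.
I_s = V_s/R = 3700.5/704000 = 0.0052563 A.
P_out = V_s I_s = 3700.5 × 0.0052563 = 19.451 W.
P_in = P_out/η = 19.451/0.835 = 23.295 W.
I_p = P_in/V_p = 23.295/240 = 0.0971 A.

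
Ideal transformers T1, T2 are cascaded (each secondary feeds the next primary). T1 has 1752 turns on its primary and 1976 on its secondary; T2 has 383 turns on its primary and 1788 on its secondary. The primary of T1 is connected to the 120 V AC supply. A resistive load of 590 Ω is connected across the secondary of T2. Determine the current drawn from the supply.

Secondary of T1: V = 120.00 × 1976/1752 = 135.34 V.
Secondary of T2: V = 135.34 × 1788/383 = 631.83 V.
I_load = 631.83/590 = 1.0709 A, so P_out = 631.83 × 1.0709 = 676.63 W.
All ideal ⇒ P_in = P_out, so I_supply = 676.63/120 = 5.64 A.

I_supply ≈ 5.64 A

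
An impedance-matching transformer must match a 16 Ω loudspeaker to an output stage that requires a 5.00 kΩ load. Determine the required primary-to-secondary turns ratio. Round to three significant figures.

Z_p/Z_s = (N_p/N_s)², so N_p/N_s = √(5000/16) = √312 = 17.7.

N_p/N_s ≈ 17.7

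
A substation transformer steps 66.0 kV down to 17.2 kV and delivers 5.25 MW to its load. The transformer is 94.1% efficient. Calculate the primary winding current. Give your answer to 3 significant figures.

P_in = P_out/η = 5.25×10^6/0.941 = 5.5792×10^6 W.
I_p = P_in/V_p = 5.5792×10^6/66000 = 84.5 A.

I_p ≈ 84.5 A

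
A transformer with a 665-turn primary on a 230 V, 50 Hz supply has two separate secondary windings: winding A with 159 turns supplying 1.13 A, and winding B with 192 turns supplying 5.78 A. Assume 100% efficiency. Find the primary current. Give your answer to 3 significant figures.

I_p ≈ 1.94 A

V_A = 230 × 159/665 = 54.992 V; V_B = 230 × 192/665 = 66.406 V.
P_out = V_A I_A + V_B I_B = 54.992×1.13 + 66.406×5.78 = 62.142 + 383.83 = 445.97 W.
Ideal ⇒ P_in = P_out, so I_p = P_out/V_p = 445.97/230 = 1.94 A.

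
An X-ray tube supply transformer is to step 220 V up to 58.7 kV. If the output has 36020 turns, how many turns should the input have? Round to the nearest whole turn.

N_in/N_out = V_in/V_out, so N_in = 36020 × 220/58700 = 135.0 ≈ 135 turns.

N_in = 135 turns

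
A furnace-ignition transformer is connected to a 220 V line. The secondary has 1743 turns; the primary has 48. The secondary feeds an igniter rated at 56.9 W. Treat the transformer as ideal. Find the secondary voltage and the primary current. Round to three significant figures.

V_s = V_p × N_s/N_p = 220 × 1743/48 = 7988.8 V.
I_s = P/V_s = 56.9/7988.8 = 0.0071225 A.
I_p = I_s × N_s/N_p = 0.0071225 × 1743/48 = 0.259 A.

V_s ≈ 7990 V, I_p ≈ 0.259 A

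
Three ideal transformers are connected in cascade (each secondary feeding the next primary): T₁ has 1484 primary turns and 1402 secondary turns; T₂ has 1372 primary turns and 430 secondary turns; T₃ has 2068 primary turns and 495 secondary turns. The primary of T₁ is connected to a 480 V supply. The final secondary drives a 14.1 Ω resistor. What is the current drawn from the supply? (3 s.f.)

I_supply ≈ 0.171 A

After T₁: V = 480.00 × 1402/1484 = 453.48 V.
After T₂: V = 453.48 × 430/1372 = 142.12 V.
After T₃: V = 142.12 × 495/2068 = 34.019 V.
I_load = 34.019/14.1 = 2.4127 A, so P_out = 34.019 × 2.4127 = 82.079 W.
All ideal ⇒ P_in = P_out, so I_supply = 82.079/480 = 0.171 A.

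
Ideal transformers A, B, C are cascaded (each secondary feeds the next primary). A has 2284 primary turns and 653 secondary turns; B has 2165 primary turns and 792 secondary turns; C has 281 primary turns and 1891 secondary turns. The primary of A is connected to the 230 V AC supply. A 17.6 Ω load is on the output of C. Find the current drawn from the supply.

I_supply ≈ 6.47 A

Secondary of A: V = 230.00 × 653/2284 = 65.757 V.
Secondary of B: V = 65.757 × 792/2165 = 24.055 V.
Secondary of C: V = 24.055 × 1891/281 = 161.88 V.
I_load = 161.88/17.6 = 9.1978 A, so P_out = 161.88 × 9.1978 = 1489.0 W.
All ideal ⇒ P_in = P_out, so I_supply = 1489.0/230 = 6.47 A.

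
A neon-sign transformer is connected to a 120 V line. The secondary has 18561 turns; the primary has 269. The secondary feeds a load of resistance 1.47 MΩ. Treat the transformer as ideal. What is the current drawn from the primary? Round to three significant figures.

V_s = V_p × N_s/N_p = 120 × 18561/269 = 8280.0 V.
I_s = V_s/R = 8280.0/(1.47×10^6) = 0.0056327 A.
For an ideal transformer I_p N_p = I_s N_s, so I_p = 0.0056327 × 18561/269 = 0.389 A.

I_p ≈ 0.389 A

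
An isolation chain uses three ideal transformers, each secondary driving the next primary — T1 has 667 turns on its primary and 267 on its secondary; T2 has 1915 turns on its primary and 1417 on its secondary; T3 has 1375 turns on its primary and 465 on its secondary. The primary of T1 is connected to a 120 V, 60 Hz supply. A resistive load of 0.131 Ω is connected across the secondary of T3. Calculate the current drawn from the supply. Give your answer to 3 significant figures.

Secondary of T1: V = 120.00 × 267/667 = 48.036 V.
Secondary of T2: V = 48.036 × 1417/1915 = 35.544 V.
Secondary of T3: V = 35.544 × 465/1375 = 12.020 V.
I_load = 12.020/0.131 = 91.759 A, so P_out = 12.020 × 91.759 = 1103.0 W.
All ideal ⇒ P_in = P_out, so I_supply = 1103.0/120 = 9.19 A.

I_supply ≈ 9.19 A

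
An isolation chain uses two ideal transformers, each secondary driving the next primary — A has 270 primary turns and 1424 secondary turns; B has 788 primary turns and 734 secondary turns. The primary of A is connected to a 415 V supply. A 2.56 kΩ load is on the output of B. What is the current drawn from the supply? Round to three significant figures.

I_supply ≈ 3.91 A

After A: V = 415.00 × 1424/270 = 2188.7 V.
After B: V = 2188.7 × 734/788 = 2038.8 V.
I_load = 2038.8/2560 = 0.79639 A, so P_out = 2038.8 × 0.79639 = 1623.6 W.
All ideal ⇒ P_in = P_out, so I_supply = 1623.6/415 = 3.91 A.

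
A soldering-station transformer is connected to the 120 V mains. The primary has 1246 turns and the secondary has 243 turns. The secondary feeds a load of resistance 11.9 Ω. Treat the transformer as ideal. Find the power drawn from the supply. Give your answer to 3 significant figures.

V_s = V_p × N_s/N_p = 120 × 243/1246 = 23.403 V.
I_s = V_s/R = 23.403/11.9 = 1.9666 A.
I_p = I_s × N_s/N_p = 1.9666 × 243/1246 = 0.38354 A.
P = V_p I_p = 120 × 0.38354 = 46.0 W.

P ≈ 46.0 W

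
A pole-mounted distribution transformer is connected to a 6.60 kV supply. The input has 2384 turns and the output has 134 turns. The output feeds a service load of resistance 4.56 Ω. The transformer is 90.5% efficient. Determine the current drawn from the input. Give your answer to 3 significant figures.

I_in ≈ 5.05 A

V_out = 6600 × 134/2384 = 370.97 V.
I_out = V_out/R = 370.97/4.56 = 81.354 A.
P_out = V_out I_out = 370.97 × 81.354 = 30180 W.
P_in = P_out/η = 30180/0.905 = 33348 W.
I_in = P_in/V_in = 33348/6600 = 5.05 A.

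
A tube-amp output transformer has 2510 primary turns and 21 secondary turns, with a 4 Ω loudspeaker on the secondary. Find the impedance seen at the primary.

Z_p ≈ 57100 Ω

Z_p = (N_p/N_s)² × Z_s = (2510/21)² × 4 = 57100 Ω.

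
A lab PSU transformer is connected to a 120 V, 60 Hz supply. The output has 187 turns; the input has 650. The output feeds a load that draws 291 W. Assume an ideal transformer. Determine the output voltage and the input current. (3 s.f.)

V_out ≈ 34.5 V, I_in ≈ 2.42 A

V_out = V_in × N_out/N_in = 120 × 187/650 = 34.523 V.
I_out = P/V_out = 291/34.523 = 8.4291 A.
I_in = I_out × N_out/N_in = 8.4291 × 187/650 = 2.42 A.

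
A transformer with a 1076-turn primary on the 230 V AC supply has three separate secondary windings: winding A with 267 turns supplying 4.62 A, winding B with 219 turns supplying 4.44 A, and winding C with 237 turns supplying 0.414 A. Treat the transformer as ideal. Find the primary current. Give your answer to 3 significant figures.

V_A = 230 × 267/1076 = 57.072 V; V_B = 230 × 219/1076 = 46.812 V; V_C = 230 × 237/1076 = 50.660 V.
P_out = V_A I_A + V_B I_B + V_C I_C = 57.072×4.62 + 46.812×4.44 + 50.660×0.414 = 263.67 + 207.85 + 20.973 = 492.49 W.
Ideal ⇒ P_in = P_out, so I_p = P_out/V_p = 492.49/230 = 2.14 A.

I_p ≈ 2.14 A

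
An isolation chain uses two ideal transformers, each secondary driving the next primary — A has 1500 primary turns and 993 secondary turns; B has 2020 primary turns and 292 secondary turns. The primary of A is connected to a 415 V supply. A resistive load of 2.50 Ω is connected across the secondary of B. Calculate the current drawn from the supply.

I_supply ≈ 1.52 A

After A: V = 415.00 × 993/1500 = 274.73 V.
After B: V = 274.73 × 292/2020 = 39.713 V.
I_load = 39.713/2.50 = 15.885 A, so P_out = 39.713 × 15.885 = 630.86 W.
All ideal ⇒ P_in = P_out, so I_supply = 630.86/415 = 1.52 A.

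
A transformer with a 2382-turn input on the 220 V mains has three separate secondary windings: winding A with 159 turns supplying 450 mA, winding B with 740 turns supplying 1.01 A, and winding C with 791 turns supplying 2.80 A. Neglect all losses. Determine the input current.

V_A = 220 × 159/2382 = 14.685 V; V_B = 220 × 740/2382 = 68.346 V; V_C = 220 × 791/2382 = 73.056 V.
P_out = V_A I_A + V_B I_B + V_C I_C = 14.685×0.450 + 68.346×1.01 + 73.056×2.80 = 6.6083 + 69.029 + 204.56 = 280.20 W.
Ideal ⇒ P_in = P_out, so I_in = P_out/V_in = 280.20/220 = 1.27 A.

I_in ≈ 1.27 A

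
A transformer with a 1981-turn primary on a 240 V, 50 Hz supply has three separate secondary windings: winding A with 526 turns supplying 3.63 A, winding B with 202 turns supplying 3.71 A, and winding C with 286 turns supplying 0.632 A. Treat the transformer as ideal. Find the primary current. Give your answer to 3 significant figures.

V_A = 240 × 526/1981 = 63.725 V; V_B = 240 × 202/1981 = 24.472 V; V_C = 240 × 286/1981 = 34.649 V.
P_out = V_A I_A + V_B I_B + V_C I_C = 63.725×3.63 + 24.472×3.71 + 34.649×0.632 = 231.32 + 90.793 + 21.898 = 344.01 W.
Ideal ⇒ P_in = P_out, so I_p = P_out/V_p = 344.01/240 = 1.43 A.

I_p ≈ 1.43 A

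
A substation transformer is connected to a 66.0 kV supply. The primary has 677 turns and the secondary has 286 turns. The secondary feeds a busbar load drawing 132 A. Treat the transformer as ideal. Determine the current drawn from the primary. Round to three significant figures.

I_p ≈ 55.8 A

For an ideal transformer I_p N_p = I_s N_s, so I_p = 132 × 286/677 = 55.8 A.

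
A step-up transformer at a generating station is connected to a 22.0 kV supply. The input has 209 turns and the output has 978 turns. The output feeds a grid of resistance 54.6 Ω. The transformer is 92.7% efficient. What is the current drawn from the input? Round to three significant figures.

V_out = 22000 × 978/209 = 102950 V.
I_out = V_out/R = 102950/54.6 = 1885.5 A.
P_out = V_out I_out = 102950 × 1885.5 = 1.9411×10^8 W.
P_in = P_out/η = 1.9411×10^8/0.927 = 2.0939×10^8 W.
I_in = P_in/V_in = 2.0939×10^8/22000 = 9520 A.

I_in ≈ 9520 A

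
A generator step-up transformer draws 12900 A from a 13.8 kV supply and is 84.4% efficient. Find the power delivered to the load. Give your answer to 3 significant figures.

P_in = V_in I_in = 13800 × 12900 = 1.7802×10^8 W.
P_out = η P_in = 0.844 × 1.7802×10^8 = 1.50×10^8 W.

P_out ≈ 1.50×10^8 W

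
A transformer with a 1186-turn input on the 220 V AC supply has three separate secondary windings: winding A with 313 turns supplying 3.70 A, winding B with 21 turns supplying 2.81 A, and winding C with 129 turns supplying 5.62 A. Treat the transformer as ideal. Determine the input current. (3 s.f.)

V_A = 220 × 313/1186 = 58.061 V; V_B = 220 × 21/1186 = 3.8954 V; V_C = 220 × 129/1186 = 23.929 V.
P_out = V_A I_A + V_B I_B + V_C I_C = 58.061×3.70 + 3.8954×2.81 + 23.929×5.62 = 214.82 + 10.946 + 134.48 = 360.25 W.
Ideal ⇒ P_in = P_out, so I_in = P_out/V_in = 360.25/220 = 1.64 A.

I_in ≈ 1.64 A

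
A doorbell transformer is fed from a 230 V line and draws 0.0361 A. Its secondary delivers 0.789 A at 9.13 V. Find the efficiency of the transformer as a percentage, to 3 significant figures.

P_in = 230 × 0.0361 = 8.30300 W.
P_out = 9.13 × 0.789 = 7.20357 W.
η = P_out/P_in = 7.20357/8.30300 = 0.868.

η ≈ 86.8%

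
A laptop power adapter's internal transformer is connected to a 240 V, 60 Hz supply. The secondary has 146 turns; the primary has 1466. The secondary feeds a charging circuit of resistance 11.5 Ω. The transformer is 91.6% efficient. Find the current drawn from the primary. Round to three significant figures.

I_p ≈ 0.226 A

V_s = 240 × 146/1466 = 23.902 V.
I_s = V_s/R = 23.902/11.5 = 2.0784 A.
P_out = V_s I_s = 23.902 × 2.0784 = 49.678 W.
P_in = P_out/η = 49.678/0.916 = 54.233 W.
I_p = P_in/V_p = 54.233/240 = 0.226 A.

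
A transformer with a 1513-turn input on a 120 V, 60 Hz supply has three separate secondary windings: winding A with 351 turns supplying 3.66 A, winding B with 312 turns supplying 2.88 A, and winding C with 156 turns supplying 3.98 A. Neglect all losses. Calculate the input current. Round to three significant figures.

V_A = 120 × 351/1513 = 27.839 V; V_B = 120 × 312/1513 = 24.746 V; V_C = 120 × 156/1513 = 12.373 V.
P_out = V_A I_A + V_B I_B + V_C I_C = 27.839×3.66 + 24.746×2.88 + 12.373×3.98 = 101.89 + 71.267 + 49.244 = 222.40 W.
Ideal ⇒ P_in = P_out, so I_in = P_out/V_in = 222.40/120 = 1.85 A.

I_in ≈ 1.85 A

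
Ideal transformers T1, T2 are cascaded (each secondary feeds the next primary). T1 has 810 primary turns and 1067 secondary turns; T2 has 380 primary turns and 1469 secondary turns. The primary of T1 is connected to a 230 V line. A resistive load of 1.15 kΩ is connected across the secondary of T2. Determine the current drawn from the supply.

I_supply ≈ 5.19 A

Secondary of T1: V = 230.00 × 1067/810 = 302.98 V.
Secondary of T2: V = 302.98 × 1469/380 = 1171.2 V.
I_load = 1171.2/1150 = 1.0185 A, so P_out = 1171.2 × 1.0185 = 1192.9 W.
All ideal ⇒ P_in = P_out, so I_supply = 1192.9/230 = 5.19 A.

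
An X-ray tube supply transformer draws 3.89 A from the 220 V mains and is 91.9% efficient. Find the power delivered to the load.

P_in = V_p I_p = 220 × 3.89 = 855.80 W.
P_out = η P_in = 0.919 × 855.80 = 786 W.

P_out ≈ 786 W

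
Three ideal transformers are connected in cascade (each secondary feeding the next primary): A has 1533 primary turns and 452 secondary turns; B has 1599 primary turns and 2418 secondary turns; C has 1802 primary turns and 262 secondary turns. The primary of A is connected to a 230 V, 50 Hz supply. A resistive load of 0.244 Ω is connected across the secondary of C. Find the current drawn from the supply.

Secondary of A: V = 230.00 × 452/1533 = 67.815 V.
Secondary of B: V = 67.815 × 2418/1599 = 102.55 V.
Secondary of C: V = 102.55 × 262/1802 = 14.910 V.
I_load = 14.910/0.244 = 61.107 A, so P_out = 14.910 × 61.107 = 911.10 W.
All ideal ⇒ P_in = P_out, so I_supply = 911.10/230 = 3.96 A.

I_supply ≈ 3.96 A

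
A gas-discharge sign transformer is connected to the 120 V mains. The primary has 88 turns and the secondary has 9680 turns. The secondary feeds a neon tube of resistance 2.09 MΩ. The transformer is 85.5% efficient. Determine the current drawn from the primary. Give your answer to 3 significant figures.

I_p ≈ 0.813 A

V_s = 120 × 9680/88 = 13200 V.
I_s = V_s/R = 13200/(2.09×10^6) = 0.0063158 A.
P_out = V_s I_s = 13200 × 0.0063158 = 83.368 W.
P_in = P_out/η = 83.368/0.855 = 97.507 W.
I_p = P_in/V_p = 97.507/120 = 0.813 A.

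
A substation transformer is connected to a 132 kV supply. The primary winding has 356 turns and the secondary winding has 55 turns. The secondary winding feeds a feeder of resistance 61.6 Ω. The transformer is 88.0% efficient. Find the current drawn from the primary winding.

V_s = 132000 × 55/356 = 20393 V.
I_s = V_s/R = 20393/61.6 = 331.06 A.
P_out = V_s I_s = 20393 × 331.06 = 6.7514×10^6 W.
P_in = P_out/η = 6.7514×10^6/0.880 = 7.6720×10^6 W.
I_p = P_in/V_p = 7.6720×10^6/132000 = 58.1 A.

I_p ≈ 58.1 A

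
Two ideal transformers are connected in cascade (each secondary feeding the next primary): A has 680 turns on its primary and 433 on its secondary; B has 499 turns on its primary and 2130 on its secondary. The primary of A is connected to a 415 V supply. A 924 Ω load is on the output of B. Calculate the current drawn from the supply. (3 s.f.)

I_supply ≈ 3.32 A

After A: V = 415.00 × 433/680 = 264.26 V.
After B: V = 264.26 × 2130/499 = 1128.0 V.
I_load = 1128.0/924 = 1.2208 A, so P_out = 1128.0 × 1.2208 = 1377.0 W.
All ideal ⇒ P_in = P_out, so I_supply = 1377.0/415 = 3.32 A.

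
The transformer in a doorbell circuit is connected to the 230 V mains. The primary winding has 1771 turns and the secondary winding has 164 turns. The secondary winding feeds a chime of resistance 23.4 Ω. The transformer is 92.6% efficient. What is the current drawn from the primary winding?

I_p ≈ 0.0910 A

V_s = 230 × 164/1771 = 21.299 V.
I_s = V_s/R = 21.299/23.4 = 0.91020 A.
P_out = V_s I_s = 21.299 × 0.91020 = 19.386 W.
P_in = P_out/η = 19.386/0.926 = 20.935 W.
I_p = P_in/V_p = 20.935/230 = 0.0910 A.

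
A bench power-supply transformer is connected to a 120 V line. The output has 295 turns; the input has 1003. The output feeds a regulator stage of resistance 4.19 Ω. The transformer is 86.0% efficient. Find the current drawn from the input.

I_in ≈ 2.88 A

V_out = 120 × 295/1003 = 35.294 V.
I_out = V_out/R = 35.294/4.19 = 8.4234 A.
P_out = V_out I_out = 35.294 × 8.4234 = 297.30 W.
P_in = P_out/η = 297.30/0.860 = 345.69 W.
I_in = P_in/V_in = 345.69/120 = 2.88 A.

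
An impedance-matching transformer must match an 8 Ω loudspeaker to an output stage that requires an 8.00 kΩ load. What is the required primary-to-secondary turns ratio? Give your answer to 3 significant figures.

Z_p/Z_s = (N_p/N_s)², so N_p/N_s = √(8000/8) = √1000 = 31.6.

N_p/N_s ≈ 31.6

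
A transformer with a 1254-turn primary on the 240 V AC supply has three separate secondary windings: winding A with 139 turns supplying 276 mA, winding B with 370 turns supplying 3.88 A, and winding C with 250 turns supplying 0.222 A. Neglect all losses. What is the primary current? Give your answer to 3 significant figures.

V_A = 240 × 139/1254 = 26.603 V; V_B = 240 × 370/1254 = 70.813 V; V_C = 240 × 250/1254 = 47.847 V.
P_out = V_A I_A + V_B I_B + V_C I_C = 26.603×0.276 + 70.813×3.88 + 47.847×0.222 = 7.3424 + 274.76 + 10.622 = 292.72 W.
Ideal ⇒ P_in = P_out, so I_p = P_out/V_p = 292.72/240 = 1.22 A.

I_p ≈ 1.22 A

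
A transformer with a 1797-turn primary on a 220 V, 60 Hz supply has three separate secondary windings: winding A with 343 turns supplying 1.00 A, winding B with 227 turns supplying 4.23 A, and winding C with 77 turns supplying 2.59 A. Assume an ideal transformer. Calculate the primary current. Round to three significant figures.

I_p ≈ 0.836 A

V_A = 220 × 343/1797 = 41.992 V; V_B = 220 × 227/1797 = 27.791 V; V_C = 220 × 77/1797 = 9.4268 V.
P_out = V_A I_A + V_B I_B + V_C I_C = 41.992×1.00 + 27.791×4.23 + 9.4268×2.59 = 41.992 + 117.55 + 24.415 = 183.96 W.
Ideal ⇒ P_in = P_out, so I_p = P_out/V_p = 183.96/220 = 0.836 A.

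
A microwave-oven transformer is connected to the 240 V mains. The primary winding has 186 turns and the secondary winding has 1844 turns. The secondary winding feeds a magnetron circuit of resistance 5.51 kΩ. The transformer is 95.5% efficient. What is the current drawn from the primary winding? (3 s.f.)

I_p ≈ 4.48 A

V_s = 240 × 1844/186 = 2379.4 V.
I_s = V_s/R = 2379.4/5510 = 0.43182 A.
P_out = V_s I_s = 2379.4 × 0.43182 = 1027.5 W.
P_in = P_out/η = 1027.5/0.955 = 1075.9 W.
I_p = P_in/V_p = 1075.9/240 = 4.48 A.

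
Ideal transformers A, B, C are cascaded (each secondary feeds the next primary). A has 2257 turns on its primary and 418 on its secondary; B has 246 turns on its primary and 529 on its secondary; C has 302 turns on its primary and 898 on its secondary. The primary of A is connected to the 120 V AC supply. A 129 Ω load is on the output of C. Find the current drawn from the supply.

I_supply ≈ 1.30 A

Secondary of A: V = 120.00 × 418/2257 = 22.224 V.
Secondary of B: V = 22.224 × 529/246 = 47.791 V.
Secondary of C: V = 47.791 × 898/302 = 142.11 V.
I_load = 142.11/129 = 1.1016 A, so P_out = 142.11 × 1.1016 = 156.55 W.
All ideal ⇒ P_in = P_out, so I_supply = 156.55/120 = 1.30 A.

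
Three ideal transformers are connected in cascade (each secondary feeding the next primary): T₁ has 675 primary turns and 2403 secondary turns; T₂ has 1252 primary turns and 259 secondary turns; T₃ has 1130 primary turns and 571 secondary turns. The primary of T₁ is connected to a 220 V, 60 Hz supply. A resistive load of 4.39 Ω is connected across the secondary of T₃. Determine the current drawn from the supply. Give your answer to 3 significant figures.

I_supply ≈ 6.94 A

Secondary of T₁: V = 220.00 × 2403/675 = 783.20 V.
Secondary of T₂: V = 783.20 × 259/1252 = 162.02 V.
Secondary of T₃: V = 162.02 × 571/1130 = 81.870 V.
I_load = 81.870/4.39 = 18.649 A, so P_out = 81.870 × 18.649 = 1526.8 W.
All ideal ⇒ P_in = P_out, so I_supply = 1526.8/220 = 6.94 A.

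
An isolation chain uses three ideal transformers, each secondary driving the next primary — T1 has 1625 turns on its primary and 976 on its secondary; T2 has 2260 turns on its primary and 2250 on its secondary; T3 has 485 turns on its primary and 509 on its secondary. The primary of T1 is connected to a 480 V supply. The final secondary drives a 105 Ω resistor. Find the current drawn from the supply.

I_supply ≈ 1.80 A

Secondary of T1: V = 480.00 × 976/1625 = 288.30 V.
Secondary of T2: V = 288.30 × 2250/2260 = 287.02 V.
Secondary of T3: V = 287.02 × 509/485 = 301.22 V.
I_load = 301.22/105 = 2.8688 A, so P_out = 301.22 × 2.8688 = 864.14 W.
All ideal ⇒ P_in = P_out, so I_supply = 864.14/480 = 1.80 A.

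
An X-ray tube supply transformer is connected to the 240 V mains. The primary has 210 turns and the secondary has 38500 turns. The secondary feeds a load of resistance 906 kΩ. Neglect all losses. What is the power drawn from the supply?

V_s = V_p × N_s/N_p = 240 × 38500/210 = 44000 V.
I_s = V_s/R = 44000/906000 = 0.048565 A.
I_p = I_s × N_s/N_p = 0.048565 × 38500/210 = 8.9036 A.
P = V_p I_p = 240 × 8.9036 = 2140 W.

P ≈ 2140 W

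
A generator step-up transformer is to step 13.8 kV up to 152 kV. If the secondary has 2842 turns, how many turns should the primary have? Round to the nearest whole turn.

N_p/N_s = V_p/V_s, so N_p = 2842 × 13800/152000 = 258.0 ≈ 258 turns.

N_p = 258 turns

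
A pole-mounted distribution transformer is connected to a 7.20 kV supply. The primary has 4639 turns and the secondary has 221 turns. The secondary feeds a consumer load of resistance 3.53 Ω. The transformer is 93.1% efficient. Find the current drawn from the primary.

V_s = 7200 × 221/4639 = 343.00 V.
I_s = V_s/R = 343.00/3.53 = 97.169 A.
P_out = V_s I_s = 343.00 × 97.169 = 33329 W.
P_in = P_out/η = 33329/0.931 = 35799 W.
I_p = P_in/V_p = 35799/7200 = 4.97 A.

I_p ≈ 4.97 A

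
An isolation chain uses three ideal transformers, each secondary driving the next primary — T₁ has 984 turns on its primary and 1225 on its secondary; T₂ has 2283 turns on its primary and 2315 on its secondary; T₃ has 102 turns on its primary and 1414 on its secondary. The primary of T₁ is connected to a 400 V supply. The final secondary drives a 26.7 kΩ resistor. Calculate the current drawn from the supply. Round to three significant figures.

After T₁: V = 400.00 × 1225/984 = 497.97 V.
After T₂: V = 497.97 × 2315/2283 = 504.95 V.
After T₃: V = 504.95 × 1414/102 = 7000.0 V.
I_load = 7000.0/26700 = 0.26217 A, so P_out = 7000.0 × 0.26217 = 1835.2 W.
All ideal ⇒ P_in = P_out, so I_supply = 1835.2/400 = 4.59 A.

I_supply ≈ 4.59 A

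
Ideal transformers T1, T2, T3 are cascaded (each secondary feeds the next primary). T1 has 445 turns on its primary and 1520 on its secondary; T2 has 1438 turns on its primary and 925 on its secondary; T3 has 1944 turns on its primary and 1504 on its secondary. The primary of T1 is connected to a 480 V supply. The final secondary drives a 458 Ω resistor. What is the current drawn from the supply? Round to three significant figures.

I_supply ≈ 3.03 A

Secondary of T1: V = 480.00 × 1520/445 = 1639.6 V.
Secondary of T2: V = 1639.6 × 925/1438 = 1054.6 V.
Secondary of T3: V = 1054.6 × 1504/1944 = 815.94 V.
I_load = 815.94/458 = 1.7815 A, so P_out = 815.94 × 1.7815 = 1453.6 W.
All ideal ⇒ P_in = P_out, so I_supply = 1453.6/480 = 3.03 A.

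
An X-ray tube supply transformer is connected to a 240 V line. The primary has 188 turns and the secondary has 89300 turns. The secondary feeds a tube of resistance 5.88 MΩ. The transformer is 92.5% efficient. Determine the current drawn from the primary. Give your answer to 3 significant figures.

V_s = 240 × 89300/188 = 114000 V.
I_s = V_s/R = 114000/(5.88×10^6) = 0.019388 A.
P_out = V_s I_s = 114000 × 0.019388 = 2210.2 W.
P_in = P_out/η = 2210.2/0.925 = 2389.4 W.
I_p = P_in/V_p = 2389.4/240 = 9.96 A.

I_p ≈ 9.96 A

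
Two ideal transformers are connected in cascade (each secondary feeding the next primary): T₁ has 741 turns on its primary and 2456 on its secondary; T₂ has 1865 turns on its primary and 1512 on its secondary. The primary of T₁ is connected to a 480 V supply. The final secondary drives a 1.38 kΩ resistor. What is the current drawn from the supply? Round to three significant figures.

I_supply ≈ 2.51 A

After T₁: V = 480.00 × 2456/741 = 1590.9 V.
After T₂: V = 1590.9 × 1512/1865 = 1289.8 V.
I_load = 1289.8/1380 = 0.93464 A, so P_out = 1289.8 × 0.93464 = 1205.5 W.
All ideal ⇒ P_in = P_out, so I_supply = 1205.5/480 = 2.51 A.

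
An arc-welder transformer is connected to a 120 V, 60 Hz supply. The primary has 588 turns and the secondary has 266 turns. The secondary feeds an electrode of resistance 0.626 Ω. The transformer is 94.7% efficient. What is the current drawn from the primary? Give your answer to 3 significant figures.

V_s = 120 × 266/588 = 54.286 V.
I_s = V_s/R = 54.286/0.626 = 86.718 A.
P_out = V_s I_s = 54.286 × 86.718 = 4707.6 W.
P_in = P_out/η = 4707.6/0.947 = 4971.0 W.
I_p = P_in/V_p = 4971.0/120 = 41.4 A.

I_p ≈ 41.4 A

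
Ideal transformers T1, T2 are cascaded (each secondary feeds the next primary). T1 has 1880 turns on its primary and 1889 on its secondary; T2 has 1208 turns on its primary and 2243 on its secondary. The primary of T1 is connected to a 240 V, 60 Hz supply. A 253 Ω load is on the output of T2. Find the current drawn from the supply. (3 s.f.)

I_supply ≈ 3.30 A

After T1: V = 240.00 × 1889/1880 = 241.15 V.
After T2: V = 241.15 × 2243/1208 = 447.76 V.
I_load = 447.76/253 = 1.7698 A, so P_out = 447.76 × 1.7698 = 792.46 W.
All ideal ⇒ P_in = P_out, so I_supply = 792.46/240 = 3.30 A.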